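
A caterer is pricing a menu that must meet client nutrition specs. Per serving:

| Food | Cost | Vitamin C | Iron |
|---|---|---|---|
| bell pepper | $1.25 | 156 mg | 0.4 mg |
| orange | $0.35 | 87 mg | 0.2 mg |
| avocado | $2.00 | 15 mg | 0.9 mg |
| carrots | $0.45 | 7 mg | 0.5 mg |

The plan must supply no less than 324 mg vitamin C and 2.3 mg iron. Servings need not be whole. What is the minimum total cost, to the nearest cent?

bell pepper only: max(324/156, 2.3/0.4) = 5.75 servings → $7.19.
orange only: max(324/87, 2.3/0.2) = 11.5 servings → $4.03.
avocado only: max(324/15, 2.3/0.9) = 21.6 servings → $43.20.
carrots only: max(324/7, 2.3/0.5) = 46.29 servings → $20.83.
bell pepper + orange: intersection lies outside the first quadrant.
bell pepper + avocado with both tight: 1.913 servings and 1.705 servings → $5.80.
bell pepper + carrots with both tight: 1.94 servings and 3.048 servings → $3.80.
orange + avocado with both tight: 3.414 servings and 1.797 servings → $4.79.
orange + carrots with both tight: 3.466 servings and 3.214 servings → $2.66.
avocado + carrots with both targets exact would need a negative amount; discard.
So the least-cost plan costs $2.66.

$2.66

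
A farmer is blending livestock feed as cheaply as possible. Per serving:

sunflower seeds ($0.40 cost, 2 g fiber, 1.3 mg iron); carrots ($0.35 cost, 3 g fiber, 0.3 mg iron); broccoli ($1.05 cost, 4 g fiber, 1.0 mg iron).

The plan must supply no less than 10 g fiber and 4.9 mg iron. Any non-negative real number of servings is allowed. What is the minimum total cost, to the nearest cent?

$1.76

Two binding constraints pin down two serving amounts, so the optimal mix uses at most two foods. The candidates are each food alone (scaled to the tighter of fiber/iron) and each pair with both constraints tight.
sunflower seeds only: max(10/2, 4.9/1.3) = 5 servings → $2.00.
carrots only: max(10/3, 4.9/0.3) = 16.33 servings → $5.72.
broccoli only: max(10/4, 4.9/1.0) = 4.9 servings → $5.14.
sunflower seeds + carrots with both tight: 3.545 servings and 0.9697 servings → $1.76.
sunflower seeds + broccoli with both tight: 3 servings and 1 serving → $2.25.
carrots + broccoli with both targets exact would need a negative amount; discard.
Cheapest feasible corner: $1.76.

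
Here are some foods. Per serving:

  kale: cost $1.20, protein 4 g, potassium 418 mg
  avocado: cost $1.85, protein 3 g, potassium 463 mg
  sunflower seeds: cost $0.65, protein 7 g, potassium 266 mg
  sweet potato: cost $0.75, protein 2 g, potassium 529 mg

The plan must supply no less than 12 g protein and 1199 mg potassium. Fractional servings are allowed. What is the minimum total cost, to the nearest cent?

kale only: max(12/4, 1199/418) = 3 servings → $3.60.
avocado only: max(12/3, 1199/463) = 4 servings → $7.40.
sunflower seeds only: max(12/7, 1199/266) = 4.508 servings → $2.93.
sweet potato only: max(12/2, 1199/529) = 6 servings → $4.50.
kale + avocado: the both-tight solution has a negative serving — not a feasible corner.
kale + sunflower seeds with both tight: 2.793 servings and 0.1182 servings → $3.43.
kale + sweet potato: the both-tight solution has a negative serving — not a feasible corner.
avocado + sunflower seeds with both tight: 2.129 servings and 0.8019 servings → $4.46.
avocado + sweet potato: intersection lies outside the first quadrant.
sunflower seeds + sweet potato with both tight: 1.246 servings and 1.64 servings → $2.04.
Cheapest feasible corner: $2.04.

$2.04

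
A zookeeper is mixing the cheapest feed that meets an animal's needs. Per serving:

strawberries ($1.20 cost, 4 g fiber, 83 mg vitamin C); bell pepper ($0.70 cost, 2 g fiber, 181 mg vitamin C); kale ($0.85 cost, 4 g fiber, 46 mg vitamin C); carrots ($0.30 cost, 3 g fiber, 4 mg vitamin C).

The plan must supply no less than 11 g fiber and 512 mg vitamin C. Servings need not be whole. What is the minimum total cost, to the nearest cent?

At the optimum either one food covers both requirements or two foods hit both targets exactly; no other combination can be cheaper.
strawberries only: max(11/4, 512/83) = 6.169 servings → $7.40.
bell pepper only: max(11/2, 512/181) = 5.5 servings → $3.85.
kale only: max(11/4, 512/46) = 11.13 servings → $9.46.
carrots only: max(11/3, 512/4) = 128 servings → $38.40.
strawberries + bell pepper with both tight: 1.733 servings and 2.034 servings → $3.50.
strawberries + kale: intersection lies outside the first quadrant.
strawberries + carrots with both targets exact would need a negative amount; discard.
bell pepper + kale with both tight: 2.44 servings and 1.53 servings → $3.01.
bell pepper + carrots with both tight: 2.789 servings and 1.807 servings → $2.49.
kale + carrots with both targets exact would need a negative amount; discard.
Cheapest feasible corner: $2.49.

$2.49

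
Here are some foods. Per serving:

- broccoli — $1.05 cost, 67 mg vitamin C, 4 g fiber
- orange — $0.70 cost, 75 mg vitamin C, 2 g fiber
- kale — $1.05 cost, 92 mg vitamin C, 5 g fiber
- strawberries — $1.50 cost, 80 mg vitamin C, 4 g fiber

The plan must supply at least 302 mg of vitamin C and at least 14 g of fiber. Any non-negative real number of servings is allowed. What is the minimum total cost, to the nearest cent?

With two linear requirements the optimum uses one or two foods; enumerate the corners.
broccoli only: max(302/67, 14/4) = 4.507 servings → $4.73.
orange only: max(302/75, 14/2) = 7 servings → $4.90.
kale only: max(302/92, 14/5) = 3.283 servings → $3.45.
strawberries only: max(302/80, 14/4) = 3.775 servings → $5.66.
broccoli + orange with both tight: 2.687 servings and 1.627 servings → $3.96.
broccoli + kale: intersection lies outside the first quadrant.
broccoli + strawberries with both targets exact would need a negative amount; discard.
orange + kale with both tight: 1.162 servings and 2.335 servings → $3.27.
orange + strawberries with both tight: 0.6286 servings and 3.186 servings → $5.22.
kale + strawberries: intersection lies outside the first quadrant.
The minimum over all feasible corners is $3.27.

$3.27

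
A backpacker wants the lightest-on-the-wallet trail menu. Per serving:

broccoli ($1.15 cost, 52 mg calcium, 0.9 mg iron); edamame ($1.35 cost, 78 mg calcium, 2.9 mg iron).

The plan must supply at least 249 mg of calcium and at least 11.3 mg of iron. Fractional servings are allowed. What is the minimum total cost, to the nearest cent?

Minimising a linear cost over {calcium ≥ 249, iron ≥ 11.3, servings ≥ 0} — the optimum is at a vertex, using one or two foods.
broccoli only: max(249/52, 11.3/0.9) = 12.56 servings → $14.44.
edamame only: max(249/78, 11.3/2.9) = 3.897 servings → $5.26.
broccoli + edamame with both targets exact would need a negative amount; discard.
The minimum over all feasible corners is $5.26.

$5.26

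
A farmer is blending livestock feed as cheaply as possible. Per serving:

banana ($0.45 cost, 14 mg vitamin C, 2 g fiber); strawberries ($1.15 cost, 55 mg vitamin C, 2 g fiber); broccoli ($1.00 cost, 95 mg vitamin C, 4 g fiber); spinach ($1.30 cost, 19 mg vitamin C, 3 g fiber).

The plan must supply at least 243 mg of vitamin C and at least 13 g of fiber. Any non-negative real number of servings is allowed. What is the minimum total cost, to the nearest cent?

The cheapest plan sits at a corner of the feasible region — with two constraints it uses at most two foods.
banana only: max(243/14, 13/2) = 17.36 servings → $7.81.
strawberries only: max(243/55, 13/2) = 6.5 servings → $7.47.
broccoli only: max(243/95, 13/4) = 3.25 servings → $3.25.
spinach only: max(243/19, 13/3) = 12.79 servings → $16.63.
banana + strawberries with both tight: 2.793 servings and 3.707 servings → $5.52.
banana + broccoli with both tight: 1.963 servings and 2.269 servings → $3.15.
banana + spinach: intersection lies outside the first quadrant.
strawberries + broccoli with both targets exact would need a negative amount; discard.
strawberries + spinach with both tight: 3.795 servings and 1.803 servings → $6.71.
broccoli + spinach with both tight: 2.306 servings and 1.258 servings → $3.94.
So the least-cost plan costs $3.15.

$3.15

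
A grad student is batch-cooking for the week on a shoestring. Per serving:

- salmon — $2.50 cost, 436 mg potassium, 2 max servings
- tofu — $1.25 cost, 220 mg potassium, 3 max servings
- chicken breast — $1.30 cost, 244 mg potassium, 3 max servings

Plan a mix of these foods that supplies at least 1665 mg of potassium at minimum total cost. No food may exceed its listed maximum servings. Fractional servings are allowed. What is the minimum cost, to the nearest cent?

Cost per mg of potassium: chicken breast $0.0053, tofu $0.0057, salmon $0.0057.
Take 3 servings of chicken breast: +732.0 mg potassium for $3.90 (total $3.90, still need 933.0 mg).
Take 3 servings of tofu: +660.0 mg potassium for $3.75 (total $7.65, still need 273.0 mg).
Take 0.6261 servings of salmon: +273.0 mg potassium for $1.57 (total $9.22, still need 0.0 mg).
Filling from the cheapest source first is optimal under one linear minimum: $9.22.

$9.22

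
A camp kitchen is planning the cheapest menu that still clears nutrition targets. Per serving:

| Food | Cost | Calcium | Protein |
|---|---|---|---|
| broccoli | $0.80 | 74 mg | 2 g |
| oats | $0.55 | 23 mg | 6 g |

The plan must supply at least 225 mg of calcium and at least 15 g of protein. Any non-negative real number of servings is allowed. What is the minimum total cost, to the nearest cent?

Minimising a linear cost over {calcium ≥ 225, protein ≥ 15, servings ≥ 0} — the optimum is at a vertex, using one or two foods.
broccoli only: max(225/74, 15/2) = 7.5 servings → $6.00.
oats only: max(225/23, 15/6) = 9.783 servings → $5.38.
broccoli + oats with both tight: 2.525 servings and 1.658 servings → $2.93.
The minimum over all feasible corners is $2.93.

$2.93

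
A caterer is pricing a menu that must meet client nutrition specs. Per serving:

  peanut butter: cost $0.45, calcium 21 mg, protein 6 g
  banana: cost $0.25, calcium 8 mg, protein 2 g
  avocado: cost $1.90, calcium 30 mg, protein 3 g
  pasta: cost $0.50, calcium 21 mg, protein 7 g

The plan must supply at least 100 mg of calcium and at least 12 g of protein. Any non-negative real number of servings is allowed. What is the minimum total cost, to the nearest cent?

peanut butter only: max(100/21, 12/6) = 4.762 servings → $2.14.
banana only: max(100/8, 12/2) = 12.5 servings → $3.12.
avocado only: max(100/30, 12/3) = 4 servings → $7.60.
pasta only: max(100/21, 12/7) = 4.762 servings → $2.38.
peanut butter + banana: intersection lies outside the first quadrant.
peanut butter + avocado with both tight: 0.5128 servings and 2.974 servings → $5.88.
peanut butter + pasta with both targets exact would need a negative amount; discard.
banana + avocado with both tight: 1.667 servings and 2.889 servings → $5.91.
banana + pasta: intersection lies outside the first quadrant.
avocado + pasta with both tight: 3.048 servings and 0.4082 servings → $5.99.
Cheapest feasible corner: $2.14.

$2.14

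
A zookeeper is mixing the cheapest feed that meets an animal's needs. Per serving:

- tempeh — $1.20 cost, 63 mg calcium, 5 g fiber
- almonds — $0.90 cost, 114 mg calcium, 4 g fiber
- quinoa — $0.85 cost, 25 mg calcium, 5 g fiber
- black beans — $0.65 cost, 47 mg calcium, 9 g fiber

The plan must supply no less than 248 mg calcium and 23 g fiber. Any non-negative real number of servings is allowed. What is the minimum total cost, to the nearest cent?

$2.50

An LP optimum is at a vertex; with two nutrient constraints at most two foods are used. Check each candidate.
tempeh only: max(248/63, 23/5) = 4.6 servings → $5.52.
almonds only: max(248/114, 23/4) = 5.75 servings → $5.17.
quinoa only: max(248/25, 23/5) = 9.92 servings → $8.43.
black beans only: max(248/47, 23/9) = 5.277 servings → $3.43.
tempeh + almonds: the both-tight solution has a negative serving — not a feasible corner.
tempeh + quinoa with both tight: 3.5 servings and 1.1 servings → $5.13.
tempeh + black beans with both tight: 3.467 servings and 0.6295 servings → $4.57.
almonds + quinoa with both tight: 1.415 servings and 3.468 servings → $4.22.
almonds + black beans with both tight: 1.374 servings and 1.945 servings → $2.50.
quinoa + black beans: the both-tight solution has a negative serving — not a feasible corner.
The minimum over all feasible corners is $2.50.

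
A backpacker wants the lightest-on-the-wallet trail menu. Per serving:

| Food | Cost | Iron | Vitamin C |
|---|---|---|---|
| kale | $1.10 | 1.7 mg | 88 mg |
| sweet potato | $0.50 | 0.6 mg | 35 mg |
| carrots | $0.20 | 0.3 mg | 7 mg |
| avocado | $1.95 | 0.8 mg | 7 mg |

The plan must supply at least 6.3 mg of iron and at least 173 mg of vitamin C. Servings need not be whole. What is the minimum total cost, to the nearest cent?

Minimising a linear cost over {iron ≥ 6.3, vitamin C ≥ 173, servings ≥ 0} — the optimum is at a vertex, using one or two foods.
kale only: max(6.3/1.7, 173/88) = 3.706 servings → $4.08.
sweet potato only: max(6.3/0.6, 173/35) = 10.5 servings → $5.25.
carrots only: max(6.3/0.3, 173/7) = 24.71 servings → $4.94.
avocado only: max(6.3/0.8, 173/7) = 24.71 servings → $48.19.
kale + sweet potato: intersection lies outside the first quadrant.
kale + carrots with both tight: 0.5379 servings and 17.95 servings → $4.18.
kale + avocado with both tight: 1.612 servings and 4.45 servings → $10.45.
sweet potato + carrots with both tight: 1.238 servings and 18.52 servings → $4.32.
sweet potato + avocado with both tight: 3.962 servings and 4.903 servings → $11.54.
carrots + avocado: the both-tight solution has a negative serving — not a feasible corner.
So the least-cost plan costs $4.08.

$4.08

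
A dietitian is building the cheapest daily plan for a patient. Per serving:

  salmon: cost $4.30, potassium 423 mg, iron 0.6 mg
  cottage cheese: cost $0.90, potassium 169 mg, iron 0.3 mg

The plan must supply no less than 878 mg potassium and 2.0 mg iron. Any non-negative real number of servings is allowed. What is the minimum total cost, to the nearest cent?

$6.00

An LP optimum is at a vertex; with two nutrient constraints at most two foods are used. Check each candidate.
salmon only: max(878/423, 2.0/0.6) = 3.333 servings → $14.33.
cottage cheese only: max(878/169, 2.0/0.3) = 6.667 servings → $6.00.
salmon + cottage cheese: the both-tight solution has a negative serving — not a feasible corner.
So the least-cost plan costs $6.00.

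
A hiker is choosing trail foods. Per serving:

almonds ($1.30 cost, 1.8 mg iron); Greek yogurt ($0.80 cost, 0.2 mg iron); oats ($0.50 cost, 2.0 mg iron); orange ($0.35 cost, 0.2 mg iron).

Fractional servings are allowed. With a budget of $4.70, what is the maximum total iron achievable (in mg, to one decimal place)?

18.8 mg

Iron per dollar: oats 4, almonds 1.385, orange 0.5714, Greek yogurt 0.25.
With no serving limits, spend the whole cost allowance on oats: $4.70 / $0.50 × 2.0 mg = 18.8 mg.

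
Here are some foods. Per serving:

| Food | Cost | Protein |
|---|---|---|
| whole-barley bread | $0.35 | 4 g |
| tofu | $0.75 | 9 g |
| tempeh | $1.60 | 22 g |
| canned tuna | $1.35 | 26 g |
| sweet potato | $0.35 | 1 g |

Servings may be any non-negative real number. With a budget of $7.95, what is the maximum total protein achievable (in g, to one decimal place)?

153.1 g

Protein per dollar: canned tuna 19.26, tempeh 13.75, tofu 12, whole-barley bread 11.43, sweet potato 2.857.
With no serving limits, spend the whole cost allowance on canned tuna: $7.95 / $1.35 × 26 g = 153.1 g.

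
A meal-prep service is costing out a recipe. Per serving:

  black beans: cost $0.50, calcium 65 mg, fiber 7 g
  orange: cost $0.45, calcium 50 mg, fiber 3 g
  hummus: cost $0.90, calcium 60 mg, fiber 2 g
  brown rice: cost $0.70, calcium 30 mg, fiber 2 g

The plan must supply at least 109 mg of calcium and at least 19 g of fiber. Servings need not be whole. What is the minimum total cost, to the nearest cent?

$1.36

Minimising a linear cost over {calcium ≥ 109, fiber ≥ 19, servings ≥ 0} — the optimum is at a vertex, using one or two foods.
black beans only: max(109/65, 19/7) = 2.714 servings → $1.36.
orange only: max(109/50, 19/3) = 6.333 servings → $2.85.
hummus only: max(109/60, 19/2) = 9.5 servings → $8.55.
brown rice only: max(109/30, 19/2) = 9.5 servings → $6.65.
black beans + orange: intersection lies outside the first quadrant.
black beans + hummus: the both-tight solution has a negative serving — not a feasible corner.
black beans + brown rice with both targets exact would need a negative amount; discard.
orange + hummus with both targets exact would need a negative amount; discard.
orange + brown rice with both targets exact would need a negative amount; discard.
hummus + brown rice with both targets exact would need a negative amount; discard.
So the least-cost plan costs $1.36.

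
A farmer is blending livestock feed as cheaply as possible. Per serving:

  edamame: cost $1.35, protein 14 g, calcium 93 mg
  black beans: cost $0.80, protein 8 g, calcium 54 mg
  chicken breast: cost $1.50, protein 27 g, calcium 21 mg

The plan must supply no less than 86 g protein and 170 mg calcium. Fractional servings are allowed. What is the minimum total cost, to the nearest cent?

Two binding constraints pin down two serving amounts, so the optimal mix uses at most two foods. The candidates are each food alone (scaled to the tighter of protein/calcium) and each pair with both constraints tight.
edamame only: max(86/14, 170/93) = 6.143 servings → $8.29.
black beans only: max(86/8, 170/54) = 10.75 servings → $8.60.
chicken breast only: max(86/27, 170/21) = 8.095 servings → $12.14.
edamame + black beans: intersection lies outside the first quadrant.
edamame + chicken breast with both tight: 1.256 servings and 2.534 servings → $5.50.
black beans + chicken breast with both tight: 2.158 servings and 2.546 servings → $5.55.
The minimum over all feasible corners is $5.50.

$5.50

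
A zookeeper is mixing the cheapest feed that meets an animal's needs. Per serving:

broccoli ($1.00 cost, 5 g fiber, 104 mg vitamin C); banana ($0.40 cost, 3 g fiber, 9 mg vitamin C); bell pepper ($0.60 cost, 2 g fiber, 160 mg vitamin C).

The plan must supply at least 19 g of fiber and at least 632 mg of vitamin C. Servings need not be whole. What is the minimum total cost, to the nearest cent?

$3.78

An LP optimum is at a vertex; with two nutrient constraints at most two foods are used. Check each candidate.
broccoli only: max(19/5, 632/104) = 6.077 servings → $6.08.
banana only: max(19/3, 632/9) = 70.22 servings → $28.09.
bell pepper only: max(19/2, 632/160) = 9.5 servings → $5.70.
broccoli + banana with both targets exact would need a negative amount; discard.
broccoli + bell pepper with both tight: 3 servings and 2 servings → $4.20.
banana + bell pepper with both tight: 3.844 servings and 3.734 servings → $3.78.
Cheapest feasible corner: $3.78.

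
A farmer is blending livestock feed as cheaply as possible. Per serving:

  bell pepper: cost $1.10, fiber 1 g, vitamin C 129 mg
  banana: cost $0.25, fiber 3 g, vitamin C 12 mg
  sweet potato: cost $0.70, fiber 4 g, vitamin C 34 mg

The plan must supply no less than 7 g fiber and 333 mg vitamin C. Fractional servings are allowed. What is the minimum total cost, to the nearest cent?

$3.06

A basic optimal solution has at most two foods positive. Try each food alone and each pair with both targets met exactly.
bell pepper only: max(7/1, 333/129) = 7 servings → $7.70.
banana only: max(7/3, 333/12) = 27.75 servings → $6.94.
sweet potato only: max(7/4, 333/34) = 9.794 servings → $6.86.
bell pepper + banana with both tight: 2.44 servings and 1.52 servings → $3.06.
bell pepper + sweet potato with both tight: 2.27 servings and 1.183 servings → $3.32.
banana + sweet potato: intersection lies outside the first quadrant.
Cheapest feasible corner: $3.06.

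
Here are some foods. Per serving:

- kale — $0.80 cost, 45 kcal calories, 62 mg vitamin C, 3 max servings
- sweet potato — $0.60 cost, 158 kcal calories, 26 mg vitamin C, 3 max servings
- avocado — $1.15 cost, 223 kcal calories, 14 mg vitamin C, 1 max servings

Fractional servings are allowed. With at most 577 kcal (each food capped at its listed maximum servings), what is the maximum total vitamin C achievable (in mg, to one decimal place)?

Vitamin C per kcal: kale 1.378, sweet potato 0.1646, avocado 0.06278.
Take 3 servings of kale: uses 135 kcal, +186.0 mg vitamin C (running total 186.0 mg).
Take 2.797 servings of sweet potato: uses 442 kcal, +72.7 mg vitamin C (running total 258.7 mg).
Filling greedily by vitamin C-per-kcal is optimal for one linear limit, giving 258.7 mg.

258.7 mg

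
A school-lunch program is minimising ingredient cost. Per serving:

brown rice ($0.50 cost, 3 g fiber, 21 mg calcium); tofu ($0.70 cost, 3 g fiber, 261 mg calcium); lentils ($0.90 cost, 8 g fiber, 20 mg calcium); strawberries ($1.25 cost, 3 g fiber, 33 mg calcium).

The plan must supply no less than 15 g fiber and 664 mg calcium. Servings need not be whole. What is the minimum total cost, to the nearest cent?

$2.58

The cheapest plan sits at a corner of the feasible region — with two constraints it uses at most two foods.
brown rice only: max(15/3, 664/21) = 31.62 servings → $15.81.
tofu only: max(15/3, 664/261) = 5 servings → $3.50.
lentils only: max(15/8, 664/20) = 33.2 servings → $29.88.
strawberries only: max(15/3, 664/33) = 20.12 servings → $25.15.
brown rice + tofu with both tight: 2.671 servings and 2.329 servings → $2.97.
brown rice + lentils: intersection lies outside the first quadrant.
brown rice + strawberries with both targets exact would need a negative amount; discard.
tofu + lentils with both tight: 2.471 servings and 0.9482 servings → $2.58.
tofu + strawberries with both tight: 2.189 servings and 2.811 servings → $5.05.
lentils + strawberries: intersection lies outside the first quadrant.
So the least-cost plan costs $2.58.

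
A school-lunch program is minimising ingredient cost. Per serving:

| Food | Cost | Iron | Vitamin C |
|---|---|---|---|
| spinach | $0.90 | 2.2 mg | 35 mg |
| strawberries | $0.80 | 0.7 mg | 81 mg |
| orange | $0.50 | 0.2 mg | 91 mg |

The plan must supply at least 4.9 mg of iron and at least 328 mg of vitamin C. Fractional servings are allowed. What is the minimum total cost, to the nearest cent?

This is a tiny linear program; its minimum lies at a vertex of the feasible set. List the vertices and price them.
spinach only: max(4.9/2.2, 328/35) = 9.371 servings → $8.43.
strawberries only: max(4.9/0.7, 328/81) = 7 servings → $5.60.
orange only: max(4.9/0.2, 328/91) = 24.5 servings → $12.25.
spinach + strawberries with both tight: 1.088 servings and 3.579 servings → $3.84.
spinach + orange with both tight: 1.968 servings and 2.847 servings → $3.20.
strawberries + orange with both targets exact would need a negative amount; discard.
The minimum over all feasible corners is $3.20.

$3.20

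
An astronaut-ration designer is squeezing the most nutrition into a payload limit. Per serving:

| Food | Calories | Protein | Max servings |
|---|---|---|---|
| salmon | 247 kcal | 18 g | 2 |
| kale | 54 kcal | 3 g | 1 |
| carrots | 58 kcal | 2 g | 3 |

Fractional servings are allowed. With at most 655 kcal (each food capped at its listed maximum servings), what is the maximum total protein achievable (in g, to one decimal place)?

42.7 g

Protein per kcal: salmon 0.07287, kale 0.05556, carrots 0.03448.
Take 2 servings of salmon: uses 494 kcal, +36.0 g protein (running total 36.0 g).
Take 1 serving of kale: uses 54 kcal, +3.0 g protein (running total 39.0 g).
Take 1.845 servings of carrots: uses 107 kcal, +3.7 g protein (running total 42.7 g).
Greedy by best ratio exhausts the calories allowance optimally: 42.7 g.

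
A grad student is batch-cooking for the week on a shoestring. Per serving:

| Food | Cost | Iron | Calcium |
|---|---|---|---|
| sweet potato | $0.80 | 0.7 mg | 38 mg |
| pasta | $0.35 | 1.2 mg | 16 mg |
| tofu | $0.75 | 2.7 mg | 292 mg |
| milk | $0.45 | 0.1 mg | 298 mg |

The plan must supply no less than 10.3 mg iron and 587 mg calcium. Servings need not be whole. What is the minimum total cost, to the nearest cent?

$2.86

A basic optimal solution has at most two foods positive. Try each food alone and each pair with both targets met exactly.
sweet potato only: max(10.3/0.7, 587/38) = 15.45 servings → $12.36.
pasta only: max(10.3/1.2, 587/16) = 36.69 servings → $12.84.
tofu only: max(10.3/2.7, 587/292) = 3.815 servings → $2.86.
milk only: max(10.3/0.1, 587/298) = 103 servings → $46.35.
sweet potato + pasta with both targets exact would need a negative amount; discard.
sweet potato + tofu with both tight: 13.98 servings and 0.1916 servings → $11.32.
sweet potato + milk with both tight: 14.7 servings and 0.09521 servings → $11.80.
pasta + tofu with both tight: 4.631 servings and 1.757 servings → $2.94.
pasta + milk with both tight: 8.457 servings and 1.516 servings → $3.64.
tofu + milk: the both-tight solution has a negative serving — not a feasible corner.
The minimum over all feasible corners is $2.86.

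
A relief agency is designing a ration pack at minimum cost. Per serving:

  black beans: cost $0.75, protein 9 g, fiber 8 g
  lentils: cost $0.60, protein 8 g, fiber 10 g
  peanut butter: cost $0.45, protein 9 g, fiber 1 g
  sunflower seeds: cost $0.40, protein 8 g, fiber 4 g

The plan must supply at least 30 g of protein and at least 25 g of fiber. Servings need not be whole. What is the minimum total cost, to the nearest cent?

A basic optimal solution has at most two foods positive. Try each food alone and each pair with both targets met exactly.
black beans only: max(30/9, 25/8) = 3.333 servings → $2.50.
lentils only: max(30/8, 25/10) = 3.75 servings → $2.25.
peanut butter only: max(30/9, 25/1) = 25 servings → $11.25.
sunflower seeds only: max(30/8, 25/4) = 6.25 servings → $2.50.
black beans + lentils with both targets exact would need a negative amount; discard.
black beans + peanut butter with both tight: 3.095 servings and 0.2381 servings → $2.43.
black beans + sunflower seeds with both tight: 2.857 servings and 0.5357 servings → $2.36.
lentils + peanut butter with both tight: 2.378 servings and 1.22 servings → $1.98.
lentils + sunflower seeds with both tight: 1.667 servings and 2.083 servings → $1.83.
peanut butter + sunflower seeds: intersection lies outside the first quadrant.
Cheapest feasible corner: $1.83.

$1.83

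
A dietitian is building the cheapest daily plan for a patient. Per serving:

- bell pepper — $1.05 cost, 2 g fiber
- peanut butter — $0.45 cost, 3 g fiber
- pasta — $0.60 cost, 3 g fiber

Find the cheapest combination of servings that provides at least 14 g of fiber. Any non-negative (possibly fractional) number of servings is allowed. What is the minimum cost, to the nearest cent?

$2.10

Cost per g of fiber: peanut butter $0.1500, pasta $0.2000, bell pepper $0.5250.
With no serving limits, use only peanut butter: 14 g / 3 g = 4.667 servings × $0.45 = $2.10.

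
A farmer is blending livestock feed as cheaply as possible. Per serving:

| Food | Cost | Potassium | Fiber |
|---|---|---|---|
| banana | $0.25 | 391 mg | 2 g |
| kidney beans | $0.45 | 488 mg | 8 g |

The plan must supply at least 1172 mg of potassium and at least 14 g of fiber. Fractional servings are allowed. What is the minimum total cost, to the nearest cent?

Two binding constraints pin down two serving amounts, so the optimal mix uses at most two foods. The candidates are each food alone (scaled to the tighter of potassium/fiber) and each pair with both constraints tight.
banana only: max(1172/391, 14/2) = 7 servings → $1.75.
kidney beans only: max(1172/488, 14/8) = 2.402 servings → $1.08.
banana + kidney beans with both tight: 1.182 servings and 1.454 servings → $0.95.
The minimum over all feasible corners is $0.95.

$0.95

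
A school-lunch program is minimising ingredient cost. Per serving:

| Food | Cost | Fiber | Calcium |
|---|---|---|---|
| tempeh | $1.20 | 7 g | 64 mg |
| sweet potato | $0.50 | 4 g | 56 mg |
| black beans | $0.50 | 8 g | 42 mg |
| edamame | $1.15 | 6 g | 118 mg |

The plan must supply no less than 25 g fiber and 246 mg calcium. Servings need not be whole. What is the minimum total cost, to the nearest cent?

Compare the cost at each extreme point of the feasible region.
tempeh only: max(25/7, 246/64) = 3.844 servings → $4.61.
sweet potato only: max(25/4, 246/56) = 6.25 servings → $3.12.
black beans only: max(25/8, 246/42) = 5.857 servings → $2.93.
edamame only: max(25/6, 246/118) = 4.167 servings → $4.79.
tempeh + sweet potato with both tight: 3.059 servings and 0.8971 servings → $4.12.
tempeh + black beans: intersection lies outside the first quadrant.
tempeh + edamame with both tight: 3.335 servings and 0.276 servings → $4.32.
sweet potato + black beans with both tight: 3.279 servings and 1.486 servings → $2.38.
sweet potato + edamame: intersection lies outside the first quadrant.
black beans + edamame with both tight: 2.13 servings and 1.327 servings → $2.59.
So the least-cost plan costs $2.38.

$2.38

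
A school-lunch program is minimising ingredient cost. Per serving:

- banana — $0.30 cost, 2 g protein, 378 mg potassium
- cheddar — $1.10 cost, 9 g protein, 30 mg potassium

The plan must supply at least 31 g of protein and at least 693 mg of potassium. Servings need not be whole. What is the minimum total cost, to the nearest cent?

$3.88

The cheapest plan sits at a corner of the feasible region — with two constraints it uses at most two foods.
banana only: max(31/2, 693/378) = 15.5 servings → $4.65.
cheddar only: max(31/9, 693/30) = 23.1 servings → $25.41.
banana + cheddar with both tight: 1.588 servings and 3.092 servings → $3.88.
So the least-cost plan costs $3.88.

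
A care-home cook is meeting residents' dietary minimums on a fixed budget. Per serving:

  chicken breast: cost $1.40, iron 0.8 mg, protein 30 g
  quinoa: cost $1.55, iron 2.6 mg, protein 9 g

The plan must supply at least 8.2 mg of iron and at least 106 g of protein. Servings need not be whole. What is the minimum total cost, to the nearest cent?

This is a tiny linear program; its minimum lies at a vertex of the feasible set. List the vertices and price them.
chicken breast only: max(8.2/0.8, 106/30) = 10.25 servings → $14.35.
quinoa only: max(8.2/2.6, 106/9) = 11.78 servings → $18.26.
chicken breast + quinoa with both tight: 2.85 servings and 2.277 servings → $7.52.
The minimum over all feasible corners is $7.52.

$7.52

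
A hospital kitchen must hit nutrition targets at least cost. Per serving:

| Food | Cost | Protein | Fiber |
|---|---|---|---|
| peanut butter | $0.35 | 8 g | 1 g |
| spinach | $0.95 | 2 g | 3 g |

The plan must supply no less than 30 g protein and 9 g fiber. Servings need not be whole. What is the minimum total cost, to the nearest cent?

peanut butter only: max(30/8, 9/1) = 9 servings → $3.15.
spinach only: max(30/2, 9/3) = 15 servings → $14.25.
peanut butter + spinach with both tight: 3.273 servings and 1.909 servings → $2.96.
The minimum over all feasible corners is $2.96.

$2.96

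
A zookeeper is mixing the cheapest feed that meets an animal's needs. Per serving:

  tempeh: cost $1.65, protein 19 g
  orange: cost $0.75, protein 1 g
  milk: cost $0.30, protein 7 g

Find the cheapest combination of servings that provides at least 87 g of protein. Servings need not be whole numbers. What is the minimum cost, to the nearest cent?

$3.73

Cost per g of protein: milk $0.0429, tempeh $0.0868, orange $0.7500.
With no serving limits, use only milk: 87 g / 7 g = 12.43 servings × $0.30 = $3.73.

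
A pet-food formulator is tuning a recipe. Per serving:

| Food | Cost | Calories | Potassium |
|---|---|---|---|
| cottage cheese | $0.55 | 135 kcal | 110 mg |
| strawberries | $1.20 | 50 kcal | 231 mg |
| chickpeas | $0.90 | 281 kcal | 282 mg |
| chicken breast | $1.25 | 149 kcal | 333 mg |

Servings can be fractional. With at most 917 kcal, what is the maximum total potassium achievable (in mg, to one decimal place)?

4236.5 mg

Potassium per kcal: strawberries 4.62, chicken breast 2.235, chickpeas 1.004, cottage cheese 0.8148.
With no serving limits, spend the whole calories allowance on strawberries: 917 kcal / 50 kcal × 231 mg = 4236.5 mg.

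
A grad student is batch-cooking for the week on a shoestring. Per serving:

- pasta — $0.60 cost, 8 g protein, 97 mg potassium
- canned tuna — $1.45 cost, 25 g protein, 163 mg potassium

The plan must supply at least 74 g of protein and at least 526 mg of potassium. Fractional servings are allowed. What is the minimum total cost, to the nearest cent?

Check every corner: each single food scaled to meet both minima, and each pair solved so both constraints bind.
pasta only: max(74/8, 526/97) = 9.25 servings → $5.55.
canned tuna only: max(74/25, 526/163) = 3.227 servings → $4.68.
pasta + canned tuna with both tight: 0.9706 servings and 2.649 servings → $4.42.
Cheapest feasible corner: $4.42.

$4.42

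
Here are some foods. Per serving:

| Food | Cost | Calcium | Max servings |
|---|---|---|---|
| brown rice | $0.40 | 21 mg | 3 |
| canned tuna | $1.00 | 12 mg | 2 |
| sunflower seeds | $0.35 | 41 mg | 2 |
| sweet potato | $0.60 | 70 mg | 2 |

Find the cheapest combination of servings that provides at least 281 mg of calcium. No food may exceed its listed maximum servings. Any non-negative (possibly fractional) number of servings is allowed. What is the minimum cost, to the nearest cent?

$3.02

Cost per mg of calcium: sunflower seeds $0.0085, sweet potato $0.0086, brown rice $0.0190, canned tuna $0.0833.
Take 2 servings of sunflower seeds: +82.0 mg calcium for $0.70 (total $0.70, still need 199.0 mg).
Take 2 servings of sweet potato: +140.0 mg calcium for $1.20 (total $1.90, still need 59.0 mg).
Take 2.81 servings of brown rice: +59.0 mg calcium for $1.12 (total $3.02, still need 0.0 mg).
Filling from the cheapest source first is optimal under one linear minimum: $3.02.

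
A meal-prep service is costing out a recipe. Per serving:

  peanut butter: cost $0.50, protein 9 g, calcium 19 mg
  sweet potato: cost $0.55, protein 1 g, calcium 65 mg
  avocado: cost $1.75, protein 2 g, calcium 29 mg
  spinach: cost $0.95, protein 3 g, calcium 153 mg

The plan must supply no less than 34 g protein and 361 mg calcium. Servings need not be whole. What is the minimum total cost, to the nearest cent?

With two linear requirements the optimum uses one or two foods; enumerate the corners.
peanut butter only: max(34/9, 361/19) = 19 servings → $9.50.
sweet potato only: max(34/1, 361/65) = 34 servings → $18.70.
avocado only: max(34/2, 361/29) = 17 servings → $29.75.
spinach only: max(34/3, 361/153) = 11.33 servings → $10.77.
peanut butter + sweet potato with both tight: 3.267 servings and 4.599 servings → $4.16.
peanut butter + avocado with both tight: 1.184 servings and 11.67 servings → $21.02.
peanut butter + spinach with both tight: 3.12 servings and 1.972 servings → $3.43.
sweet potato + avocado: the both-tight solution has a negative serving — not a feasible corner.
sweet potato + spinach with both targets exact would need a negative amount; discard.
avocado + spinach: intersection lies outside the first quadrant.
Cheapest feasible corner: $3.43.

$3.43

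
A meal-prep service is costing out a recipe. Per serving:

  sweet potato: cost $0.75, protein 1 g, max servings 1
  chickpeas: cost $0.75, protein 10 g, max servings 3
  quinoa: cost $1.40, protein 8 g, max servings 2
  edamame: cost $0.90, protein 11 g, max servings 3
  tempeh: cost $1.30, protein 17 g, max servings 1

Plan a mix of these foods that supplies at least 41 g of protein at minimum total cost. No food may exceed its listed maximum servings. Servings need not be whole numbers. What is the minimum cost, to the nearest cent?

Cost per g of protein: chickpeas $0.0750, tempeh $0.0765, edamame $0.0818, quinoa $0.1750, sweet potato $0.7500.
Take 3 servings of chickpeas: +30.0 g protein for $2.25 (total $2.25, still need 11.0 g).
Take 0.6471 servings of tempeh: +11.0 g protein for $0.84 (total $3.09, still need 0.0 g).
Greedy by cheapest-per-g is optimal for a single linear constraint, so the minimum cost is $3.09.

$3.09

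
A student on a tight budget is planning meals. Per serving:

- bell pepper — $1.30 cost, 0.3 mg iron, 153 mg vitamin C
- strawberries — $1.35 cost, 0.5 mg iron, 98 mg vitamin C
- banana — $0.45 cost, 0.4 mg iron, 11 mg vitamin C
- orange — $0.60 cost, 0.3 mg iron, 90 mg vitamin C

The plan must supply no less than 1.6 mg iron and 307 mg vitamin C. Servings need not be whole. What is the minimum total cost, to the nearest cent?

The cheapest plan sits at a corner of the feasible region — with two constraints it uses at most two foods.
bell pepper only: max(1.6/0.3, 307/153) = 5.333 servings → $6.93.
strawberries only: max(1.6/0.5, 307/98) = 3.2 servings → $4.32.
banana only: max(1.6/0.4, 307/11) = 27.91 servings → $12.56.
orange only: max(1.6/0.3, 307/90) = 5.333 servings → $3.20.
bell pepper + strawberries: the both-tight solution has a negative serving — not a feasible corner.
bell pepper + banana with both tight: 1.817 servings and 2.637 servings → $3.55.
bell pepper + orange: the both-tight solution has a negative serving — not a feasible corner.
strawberries + banana with both tight: 3.122 servings and 0.09792 servings → $4.26.
strawberries + orange with both targets exact would need a negative amount; discard.
banana + orange with both tight: 1.587 servings and 3.217 servings → $2.64.
Cheapest feasible corner: $2.64.

$2.64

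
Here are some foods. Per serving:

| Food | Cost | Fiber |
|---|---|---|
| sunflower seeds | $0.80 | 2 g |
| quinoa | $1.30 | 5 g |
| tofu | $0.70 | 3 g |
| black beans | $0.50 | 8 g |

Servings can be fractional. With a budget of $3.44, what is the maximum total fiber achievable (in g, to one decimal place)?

55.0 g

Fiber per dollar: black beans 16, tofu 4.286, quinoa 3.846, sunflower seeds 2.5.
With no serving limits, spend the whole cost allowance on black beans: $3.44 / $0.50 × 8 g = 55.0 g.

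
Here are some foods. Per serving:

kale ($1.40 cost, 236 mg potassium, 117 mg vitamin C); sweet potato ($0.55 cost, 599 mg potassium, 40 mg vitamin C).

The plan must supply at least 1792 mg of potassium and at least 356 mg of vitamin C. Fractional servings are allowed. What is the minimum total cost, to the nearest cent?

Compare the cost at each extreme point of the feasible region.
kale only: max(1792/236, 356/117) = 7.593 servings → $10.63.
sweet potato only: max(1792/599, 356/40) = 8.9 servings → $4.89.
kale + sweet potato with both tight: 2.334 servings and 2.072 servings → $4.41.
The minimum over all feasible corners is $4.41.

$4.41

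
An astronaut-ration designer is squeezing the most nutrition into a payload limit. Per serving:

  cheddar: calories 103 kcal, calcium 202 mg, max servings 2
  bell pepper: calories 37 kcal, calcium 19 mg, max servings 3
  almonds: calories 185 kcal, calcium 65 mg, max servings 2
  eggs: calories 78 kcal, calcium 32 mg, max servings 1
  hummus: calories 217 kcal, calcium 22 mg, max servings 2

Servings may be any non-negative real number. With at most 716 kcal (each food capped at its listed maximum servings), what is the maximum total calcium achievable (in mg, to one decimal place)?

Calcium per kcal: cheddar 1.961, bell pepper 0.5135, eggs 0.4103, almonds 0.3514, hummus 0.1014.
Take 2 servings of cheddar: uses 206 kcal, +404.0 mg calcium (running total 404.0 mg).
Take 3 servings of bell pepper: uses 111 kcal, +57.0 mg calcium (running total 461.0 mg).
Take 1 serving of eggs: uses 78 kcal, +32.0 mg calcium (running total 493.0 mg).
Take 1.735 servings of almonds: uses 321 kcal, +112.8 mg calcium (running total 605.8 mg).
Filling greedily by calcium-per-kcal is optimal for one linear limit, giving 605.8 mg.

605.8 mg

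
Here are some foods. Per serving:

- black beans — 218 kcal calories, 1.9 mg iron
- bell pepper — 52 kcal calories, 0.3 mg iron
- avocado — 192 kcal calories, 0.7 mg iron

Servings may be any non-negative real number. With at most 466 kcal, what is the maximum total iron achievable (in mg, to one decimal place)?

4.1 mg

Iron per kcal: black beans 0.008716, bell pepper 0.005769, avocado 0.003646.
With no serving limits, spend the whole calories allowance on black beans: 466 kcal / 218 kcal × 1.9 mg = 4.1 mg.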